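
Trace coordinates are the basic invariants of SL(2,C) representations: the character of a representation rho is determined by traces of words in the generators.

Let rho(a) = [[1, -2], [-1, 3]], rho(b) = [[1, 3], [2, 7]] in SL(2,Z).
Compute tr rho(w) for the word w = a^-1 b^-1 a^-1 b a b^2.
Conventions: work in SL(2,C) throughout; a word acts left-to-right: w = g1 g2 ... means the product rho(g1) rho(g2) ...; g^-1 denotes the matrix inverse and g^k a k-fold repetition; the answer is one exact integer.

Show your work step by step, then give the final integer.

rho(a^-1) = [[3, 2], [1, 1]]
... * rho(b^-1) = [[7, -3], [-2, 1]]  ->  [[17, -7], [5, -2]]
... * rho(a^-1) = [[3, 2], [1, 1]]  ->  [[44, 27], [13, 8]]
... * rho(b) = [[1, 3], [2, 7]]  ->  [[98, 321], [29, 95]]
... * rho(a) = [[1, -2], [-1, 3]]  ->  [[-223, 767], [-66, 227]]
... * rho(b) = [[1, 3], [2, 7]]  ->  [[1311, 4700], [388, 1391]]
... * rho(b) = [[1, 3], [2, 7]]  ->  [[10711, 36833], [3170, 10901]]
tr = 10711 + 10901 = 21612

21612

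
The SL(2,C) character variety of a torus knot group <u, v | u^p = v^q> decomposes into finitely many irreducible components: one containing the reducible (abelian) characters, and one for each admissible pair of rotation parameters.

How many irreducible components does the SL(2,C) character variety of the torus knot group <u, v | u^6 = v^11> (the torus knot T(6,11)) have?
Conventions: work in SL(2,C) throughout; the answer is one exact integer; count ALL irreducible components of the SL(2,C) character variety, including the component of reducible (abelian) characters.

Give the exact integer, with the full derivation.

26

For T(6,11): irreducibility forces the central element u^6 = v^11 to one of +I, -I.
This locks tr(u) to 2*cos(pi*alpha/6), alpha in 1..5, and tr(v) to 2*cos(pi*beta/11), beta in 1..10, on each component of irreducible characters.
u^6 = (-1)^alpha I and v^11 = (-1)^beta I must agree, so alpha and beta have equal parity.
Counting: 3 odd alphas x 5 odd betas + 2 even alphas x 5 even betas = 15 + 10 = 25.
Total: 25 irreducible-character components + 1 reducible (abelian) component = 26.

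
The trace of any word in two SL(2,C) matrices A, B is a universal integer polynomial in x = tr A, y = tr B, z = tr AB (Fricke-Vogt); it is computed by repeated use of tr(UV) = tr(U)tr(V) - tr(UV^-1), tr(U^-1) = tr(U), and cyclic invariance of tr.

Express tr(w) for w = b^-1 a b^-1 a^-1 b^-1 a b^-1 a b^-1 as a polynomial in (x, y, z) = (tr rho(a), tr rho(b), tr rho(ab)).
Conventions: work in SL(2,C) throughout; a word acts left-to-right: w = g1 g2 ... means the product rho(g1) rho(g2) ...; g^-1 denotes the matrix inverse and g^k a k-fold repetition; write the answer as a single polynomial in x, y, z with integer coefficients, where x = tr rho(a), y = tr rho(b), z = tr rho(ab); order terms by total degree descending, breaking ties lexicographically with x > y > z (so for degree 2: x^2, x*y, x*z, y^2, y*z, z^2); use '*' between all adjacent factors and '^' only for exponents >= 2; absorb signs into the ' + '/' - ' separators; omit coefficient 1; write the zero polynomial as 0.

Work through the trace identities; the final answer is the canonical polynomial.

trace(a^2) = trace(a) * trace(a) - trace(1) = x^2 - 2
trace(a^2 b) = trace(a) * trace(b a) - trace(b) = x*z - y
trace(a b^-1 a) = trace(a^2) * trace(b) - trace(a^2 b) = x^2*y - x*z - y
trace(a b a b) = trace(a b) * trace(a b) - trace(1) = z^2 - 2
trace(a b^-1 a b) = trace(a b a) * trace(b) - trace(a b a b) = x*y*z - y^2 - z^2 + 2
and trace(a b^-1 a b^-1) = trace(a b^-1 a) * trace(b) - trace(a b^-1 a b) = x^2*y^2 - 2*x*y*z + z^2 - 2
next, trace(a^3) = trace(a) * trace(a^2) - trace(a) = x^3 - 3*x
next, trace(a^2 b a) = trace(a) * trace(a b a) - trace(a b) = x^2*z - x*y - z
and trace(a b a^3) = trace(a) * trace(a^2 b a) - trace(a^2 b) = x^3*z - x^2*y - 2*x*z + y
and trace(b a b) = trace(b) * trace(a b) - trace(a) = y*z - x
trace(b a b a^2) = trace(a) * trace(b a b a) - trace(b a b) = x*z^2 - y*z - x
next, trace(a b a^3 b) = trace(a) * trace(b a b a^2) - trace(b a b a) = x^2*z^2 - x*y*z - x^2 - z^2 + 2
next, trace(b a^3 b^-1 a) = trace(a b a^3) * trace(b) - trace(a b a^3 b) = x^3*y*z - x^2*y^2 - x^2*z^2 - x*y*z + x^2 + y^2 + z^2 - 2
trace(a b^-1 a^-1 b a^2) = trace(b a^3 b^-1) * trace(a) - trace(b a^3 b^-1 a) = -x^3*y*z + x^4 + x^2*y^2 + x^2*z^2 + x*y*z - 4*x^2 - y^2 - z^2 + 2
trace(b a^2 b) = trace(b) * trace(a^2 b) - trace(a^2) = x*y*z - x^2 - y^2 + 2
next, trace(b a b^2 a) = trace(b) * trace(a b a b) - trace(a b a) = y*z^2 - x*z - y
trace(b a b^2) = trace(b) * trace(b a b) - trace(b a) = y^2*z - x*y - z
trace(b a^2 b a b) = trace(a) * trace(b a b^2 a) - trace(b a b^2) = x*y*z^2 - x^2*z - y^2*z + z
next, trace(b a b a b a) = trace(a b a b) * trace(a b) - trace(b a) = z^3 - 3*z
next, trace(b a^2 b a b a) = trace(a) * trace(b a b a b a) - trace(b a b a b) = x*z^3 - y*z^2 - 2*x*z + y
trace(a^-1 b a^2 b a b) = trace(b a^2 b a b) * trace(a) - trace(b a^2 b a b a) = x^2*y*z^2 - x^3*z - x*y^2*z - x*z^3 + y*z^2 + 3*x*z - y
trace(a b^-1 a^-1 b a^2 b) = trace(a^-1 b a^2 b a) * trace(b) - trace(a^-1 b a^2 b a b) = -x^2*y*z^2 + x^3*z + 2*x*y^2*z + x*z^3 - x^2*y - y^3 - y*z^2 - 3*x*z + 3*y
trace(a^2 b^-1 a b^-1 a^-1 b) = trace(a b^-1 a^-1 b a^2) * trace(b) - trace(a b^-1 a^-1 b a^2 b) = -x^3*y^2*z + x^4*y + x^2*y^3 + 2*x^2*y*z^2 - x^3*z - x*y^2*z - x*z^3 - 3*x^2*y + 3*x*z - y
and trace(a b^-1 a^-1 b^-1 a^2 b^-1) = trace(a^2 b^-1 a b^-1 a^-1) * trace(b) - trace(a^2 b^-1 a b^-1 a^-1 b) = x^3*y^2*z - x^4*y - 2*x^2*y*z^2 + x^3*z - x*y^2*z + x*z^3 + 3*x^2*y + y*z^2 - 3*x*z - y
trace(b^-1 a^3) = trace(a^3) * trace(b) - trace(a^3 b) = x^3*y - x^2*z - 2*x*y + z
next, trace(b^-1 a^3 b^-1) = trace(b^-1 a^3) * trace(b) - trace(b^-1 a^3 b) = x^3*y^2 - x^2*y*z - x^3 - 2*x*y^2 + y*z + 3*x
trace(a^4) = trace(a) * trace(a^3) - trace(a^2) = x^4 - 4*x^2 + 2
trace(a^3 b^-1 a) = trace(a^4) * trace(b) - trace(a^4 b) = x^4*y - x^3*z - 3*x^2*y + 2*x*z + y
next, trace(b^-1 a^3 b^-1 a) = trace(a^3 b^-1 a) * trace(b) - trace(a^3 b^-1 a b) = x^4*y^2 - 2*x^3*y*z - 2*x^2*y^2 + x^2*z^2 + 3*x*y*z - x^2 - z^2 + 2
trace(a b^-1 a^-1 b^-1 a^2) = trace(b^-1 a^3 b^-1) * trace(a) - trace(b^-1 a^3 b^-1 a) = x^3*y*z - x^4 - x^2*z^2 - 2*x*y*z + 4*x^2 + z^2 - 2
next, trace(a b^-2 a b^-1 a^-1 b^-1 a) = trace(a b^-1 a^-1 b^-1 a^2 b^-1) * trace(b) - trace(a b^-1 a^-1 b^-1 a^2) = x^3*y^3*z - x^4*y^2 - 2*x^2*y^2*z^2 - x*y^3*z + x*y*z^3 + x^4 + 3*x^2*y^2 + x^2*z^2 + y^2*z^2 - x*y*z - 4*x^2 - y^2 - z^2 + 2
and trace(a b a b^-1 a) = trace(a^2 b a) * trace(b) - trace(a^2 b a b) = x^2*y*z - x*y^2 - x*z^2 + x
trace(a b a b^-1 a b) = trace(a b a b a) * trace(b) - trace(a b a b a b) = x*y*z^2 - y^2*z - z^3 - x*y + 3*z
and trace(b^-1 a b a b^-1 a) = trace(a b a b^-1 a) * trace(b) - trace(a b a b^-1 a b) = x^2*y^2*z - x*y^3 - 2*x*y*z^2 + y^2*z + z^3 + 2*x*y - 3*z
trace(b^-1 a b^-2 a b a) = trace(b^-1 a b a b^-1 a) * trace(b) - trace(b^-1 a b a b^-1 a b) = x^2*y^3*z - x*y^4 - 2*x*y^2*z^2 - x^2*y*z + y^3*z + y*z^3 + 3*x*y^2 + x*z^2 - 3*y*z - x
and trace(a b a^2 b^-1) = trace(a b a^2) * trace(b) - trace(a b a^2 b) = x^2*y*z - x*y^2 - x*z^2 + x
trace(a b^-2 a b a) = trace(a b a^2 b^-1) * trace(b) - trace(a b a^2) = x^2*y^2*z - x*y^3 - x*y*z^2 - x^2*z + 2*x*y + z
next, trace(b^-1 a b a b^-2 a b^-1) = trace(b^-1 a b^-2 a b a) * trace(b) - trace(b^-1 a b^-2 a b a b) = x^2*y^4*z - x*y^5 - 2*x*y^3*z^2 - 2*x^2*y^2*z + y^4*z + y^2*z^3 + 4*x*y^3 + 2*x*y*z^2 + x^2*z - 3*y^2*z - 3*x*y - z
next, trace(a^2 b a^2 b) = trace(a) * trace(b a^2 b a) - trace(b a^2 b) = x^2*z^2 - 2*x*y*z + y^2 - 2
trace(a b a^2 b^-1 a) = trace(a^2 b a^2) * trace(b) - trace(a^2 b a^2 b) = x^3*y*z - x^2*y^2 - x^2*z^2 + 2
trace(a b a^2 b^-1 a b) = trace(a b a b a^2) * trace(b) - trace(a b a b a^2 b) = x^2*y*z^2 - x*y^2*z - x*z^3 - x^2*y + 2*x*z + y
and trace(a b^-1 a b^-1 a b a) = trace(a b a^2 b^-1 a) * trace(b) - trace(a b a^2 b^-1 a b) = x^3*y^2*z - x^2*y^3 - 2*x^2*y*z^2 + x*y^2*z + x*z^3 + x^2*y - 2*x*z + y
trace(a b a b a b a b) = trace(a b) * trace(a b a b a b) - trace(a^-1 b^-1 a^-1 b^-1) = z^4 - 4*z^2 + 2
trace(a b^-1 a b a b a b) = trace(a b a b a b a) * trace(b) - trace(a b a b a b a b) = x*y*z^3 - y^2*z^2 - z^4 - 2*x*y*z + y^2 + 4*z^2 - 2
trace(a b^-1 a b^-1 a b a b) = trace(a b^-1 a b a b a) * trace(b) - trace(a b^-1 a b a b a b) = x^2*y^2*z^2 - x*y^3*z - 2*x*y*z^3 - x^2*y^2 + y^2*z^2 + z^4 + 4*x*y*z - 4*z^2 + 2
trace(a b^-1 a b^-1 a b a b^-1) = trace(a b^-1 a b^-1 a b a) * trace(b) - trace(a b^-1 a b^-1 a b a b) = x^3*y^3*z - x^2*y^4 - 3*x^2*y^2*z^2 + 2*x*y^3*z + 3*x*y*z^3 + 2*x^2*y^2 - y^2*z^2 - z^4 - 6*x*y*z + y^2 + 4*z^2 - 2
next, trace(b^-1 a b a b^-2 a b^-1 a) = trace(a b^-1 a b^-1 a b a b^-1) * trace(b) - trace(a b^-1 a b^-1 a b a) = x^3*y^4*z - x^2*y^5 - 3*x^2*y^3*z^2 - x^3*y^2*z + 2*x*y^4*z + 3*x*y^2*z^3 + 3*x^2*y^3 + 2*x^2*y*z^2 - y^3*z^2 - y*z^4 - 7*x*y^2*z - x*z^3 - x^2*y + y^3 + 4*y*z^2 + 2*x*z - 3*y
and trace(a b^-2 a b^-1 a^-1 b^-1 a b) = trace(b^-1 a b a b^-2 a b^-1) * trace(a) - trace(b^-1 a b a b^-2 a b^-1 a) = x^2*y^3*z^2 - x^3*y^2*z - x*y^4*z - 2*x*y^2*z^3 + x^2*y^3 + y^3*z^2 + y*z^4 + x^3*z + 4*x*y^2*z + x*z^3 - 2*x^2*y - y^3 - 4*y*z^2 - 3*x*z + 3*y
and trace(b^-1 a b^-1 a^-1 b^-1 a b^-1 a b^-1) = trace(a b^-2 a b^-1 a^-1 b^-1 a) * trace(b) - trace(a b^-2 a b^-1 a^-1 b^-1 a b) = x^3*y^4*z - x^4*y^3 - 3*x^2*y^3*z^2 + x^3*y^2*z + 3*x*y^2*z^3 + x^4*y + 2*x^2*y^3 + x^2*y*z^2 - y*z^4 - x^3*z - 5*x*y^2*z - x*z^3 - 2*x^2*y + 3*y*z^2 + 3*x*z - y

x^3*y^4*z - x^4*y^3 - 3*x^2*y^3*z^2 + x^3*y^2*z + 3*x*y^2*z^3 + x^4*y + 2*x^2*y^3 + x^2*y*z^2 - y*z^4 - x^3*z - 5*x*y^2*z - x*z^3 - 2*x^2*y + 3*y*z^2 + 3*x*z - y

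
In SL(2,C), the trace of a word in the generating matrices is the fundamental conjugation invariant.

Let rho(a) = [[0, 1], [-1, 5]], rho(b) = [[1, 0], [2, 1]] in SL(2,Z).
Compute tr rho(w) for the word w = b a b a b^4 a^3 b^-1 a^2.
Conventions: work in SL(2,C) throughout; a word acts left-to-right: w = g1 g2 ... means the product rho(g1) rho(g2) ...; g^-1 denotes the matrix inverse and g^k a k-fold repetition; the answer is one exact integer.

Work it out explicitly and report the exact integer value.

rho(b) = [[1, 0], [2, 1]]
... * rho(a) = [[0, 1], [-1, 5]]  ->  [[0, 1], [-1, 7]]
... * rho(b) = [[1, 0], [2, 1]]  ->  [[2, 1], [13, 7]]
... * rho(a) = [[0, 1], [-1, 5]]  ->  [[-1, 7], [-7, 48]]
... * rho(b) = [[1, 0], [2, 1]]  ->  [[13, 7], [89, 48]]
... * rho(b) = [[1, 0], [2, 1]]  ->  [[27, 7], [185, 48]]
... * rho(b) = [[1, 0], [2, 1]]  ->  [[41, 7], [281, 48]]
... * rho(b) = [[1, 0], [2, 1]]  ->  [[55, 7], [377, 48]]
... * rho(a) = [[0, 1], [-1, 5]]  ->  [[-7, 90], [-48, 617]]
... * rho(a) = [[0, 1], [-1, 5]]  ->  [[-90, 443], [-617, 3037]]
... * rho(a) = [[0, 1], [-1, 5]]  ->  [[-443, 2125], [-3037, 14568]]
... * rho(b^-1) = [[1, 0], [-2, 1]]  ->  [[-4693, 2125], [-32173, 14568]]
... * rho(a) = [[0, 1], [-1, 5]]  ->  [[-2125, 5932], [-14568, 40667]]
... * rho(a) = [[0, 1], [-1, 5]]  ->  [[-5932, 27535], [-40667, 188767]]
tr = -5932 + 188767 = 182835

182835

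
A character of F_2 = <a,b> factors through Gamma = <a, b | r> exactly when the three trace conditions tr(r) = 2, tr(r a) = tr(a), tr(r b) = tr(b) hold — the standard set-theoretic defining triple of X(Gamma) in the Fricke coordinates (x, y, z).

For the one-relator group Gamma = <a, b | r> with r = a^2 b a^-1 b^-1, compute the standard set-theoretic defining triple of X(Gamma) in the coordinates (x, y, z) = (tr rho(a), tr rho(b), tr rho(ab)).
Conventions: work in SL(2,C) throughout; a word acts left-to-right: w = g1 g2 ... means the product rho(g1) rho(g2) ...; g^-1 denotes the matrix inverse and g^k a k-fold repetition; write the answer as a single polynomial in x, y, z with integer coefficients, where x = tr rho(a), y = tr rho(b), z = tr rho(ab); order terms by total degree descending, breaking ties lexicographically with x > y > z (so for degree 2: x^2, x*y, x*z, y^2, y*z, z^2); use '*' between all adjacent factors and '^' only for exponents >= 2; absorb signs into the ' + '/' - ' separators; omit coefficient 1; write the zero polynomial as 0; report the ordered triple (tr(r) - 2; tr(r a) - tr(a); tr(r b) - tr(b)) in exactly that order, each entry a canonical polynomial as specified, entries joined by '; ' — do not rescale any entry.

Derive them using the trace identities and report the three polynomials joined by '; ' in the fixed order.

-x^2*y*z + x^3 + x*y^2 + x*z^2 - 3*x - 2; -x^3*y*z + x^4 + x^2*y^2 + x^2*z^2 + x*y*z - 4*x^2 - y^2 - z^2 - x + 2; -y + z

tr(a^2) = tr(a)*tr(a) - tr(1) = x^2 - 2
tr(a b a) = tr(a)*tr(b a) - tr(b) = x*z - y
tr(a^2 b a) = tr(a)*tr(a b a) - tr(a b) = x^2*z - x*y - z
tr(b a b a) = tr(a b)*tr(a b) - tr(1) = z^2 - 2
tr(b a b) = tr(b)*tr(a b) - tr(a) = y*z - x
tr(a^2 b a b) = tr(a)*tr(b a b a) - tr(b a b) = x*z^2 - y*z - x
tr(b^-1 a^2 b a) = tr(a^2 b a)*tr(b) - tr(a^2 b a b) = x^2*y*z - x*y^2 - x*z^2 + x
tr(a^2 b a^-1 b^-1) = tr(b^-1 a^2 b)*tr(a) - tr(b^-1 a^2 b a) = -x^2*y*z + x^3 + x*y^2 + x*z^2 - 3*x
tr(a^3) = tr(a)*tr(a^2) - tr(a) = x^3 - 3*x
tr(b a^3 b) = tr(b)*tr(a^3 b) - tr(a^3) = x^2*y*z - x^3 - x*y^2 - y*z + 3*x
tr(b a^3 b a) = tr(a)*tr(b a b a^2) - tr(b a b a) = x^2*z^2 - x*y*z - x^2 - z^2 + 2
tr(a^3 b a^-1 b) = tr(b a^3 b)*tr(a) - tr(b a^3 b a) = x^3*y*z - x^4 - x^2*y^2 - x^2*z^2 + 4*x^2 + z^2 - 2
tr(a^2 b a^-1 b^-1 a) = tr(a^3 b a^-1)*tr(b) - tr(a^3 b a^-1 b) = -x^3*y*z + x^4 + x^2*y^2 + x^2*z^2 + x*y*z - 4*x^2 - y^2 - z^2 + 2
assemble the triple (tr(r) - 2; tr(r a) - x; tr(r b) - y)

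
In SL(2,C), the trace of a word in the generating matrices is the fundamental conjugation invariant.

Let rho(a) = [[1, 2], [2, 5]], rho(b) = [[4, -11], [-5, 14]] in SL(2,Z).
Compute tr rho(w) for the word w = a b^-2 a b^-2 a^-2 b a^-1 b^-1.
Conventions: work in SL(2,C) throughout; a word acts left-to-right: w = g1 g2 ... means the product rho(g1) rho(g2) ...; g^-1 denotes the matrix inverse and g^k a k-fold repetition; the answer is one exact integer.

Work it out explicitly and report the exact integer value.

rho(a) = [[1, 2], [2, 5]]
... * rho(b^-1) = [[14, 11], [5, 4]]  ->  [[24, 19], [53, 42]]
... * rho(b^-1) = [[14, 11], [5, 4]]  ->  [[431, 340], [952, 751]]
... * rho(a) = [[1, 2], [2, 5]]  ->  [[1111, 2562], [2454, 5659]]
... * rho(b^-1) = [[14, 11], [5, 4]]  ->  [[28364, 22469], [62651, 49630]]
... * rho(b^-1) = [[14, 11], [5, 4]]  ->  [[509441, 401880], [1125264, 887681]]
... * rho(a^-1) = [[5, -2], [-2, 1]]  ->  [[1743445, -617002], [3850958, -1362847]]
... * rho(a^-1) = [[5, -2], [-2, 1]]  ->  [[9951229, -4103892], [21980484, -9064763]]
... * rho(b) = [[4, -11], [-5, 14]]  ->  [[60324376, -166918007], [133245751, -368692006]]
... * rho(a^-1) = [[5, -2], [-2, 1]]  ->  [[635457894, -287566759], [1403612767, -635183508]]
... * rho(b^-1) = [[14, 11], [5, 4]]  ->  [[7458576721, 5839769798], [16474661198, 12899006405]]
tr = 7458576721 + 12899006405 = 20357583126

20357583126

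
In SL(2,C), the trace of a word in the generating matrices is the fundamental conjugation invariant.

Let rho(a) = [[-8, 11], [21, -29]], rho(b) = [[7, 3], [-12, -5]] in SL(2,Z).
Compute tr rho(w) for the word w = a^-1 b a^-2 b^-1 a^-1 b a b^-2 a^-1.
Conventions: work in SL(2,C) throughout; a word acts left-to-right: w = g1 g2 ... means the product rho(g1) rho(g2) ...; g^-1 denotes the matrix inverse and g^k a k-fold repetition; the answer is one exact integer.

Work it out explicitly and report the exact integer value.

rho(a^-1) = [[-29, -11], [-21, -8]]
... * rho(b) = [[7, 3], [-12, -5]]  ->  [[-71, -32], [-51, -23]]
... * rho(a^-1) = [[-29, -11], [-21, -8]]  ->  [[2731, 1037], [1962, 745]]
... * rho(a^-1) = [[-29, -11], [-21, -8]]  ->  [[-100976, -38337], [-72543, -27542]]
... * rho(b^-1) = [[-5, -3], [12, 7]]  ->  [[44836, 34569], [32211, 24835]]
... * rho(a^-1) = [[-29, -11], [-21, -8]]  ->  [[-2026193, -769748], [-1455654, -553001]]
... * rho(b) = [[7, 3], [-12, -5]]  ->  [[-4946375, -2229839], [-3553566, -1601957]]
... * rho(a) = [[-8, 11], [21, -29]]  ->  [[-7255619, 10255206], [-5212569, 7367527]]
... * rho(b^-1) = [[-5, -3], [12, 7]]  ->  [[159340567, 93553299], [114473169, 67210396]]
... * rho(b^-1) = [[-5, -3], [12, 7]]  ->  [[325936753, 176851392], [234158907, 127053265]]
... * rho(a^-1) = [[-29, -11], [-21, -8]]  ->  [[-13166045069, -5000115419], [-9458726868, -3592174097]]
tr = -13166045069 + -3592174097 = -16758219166

-16758219166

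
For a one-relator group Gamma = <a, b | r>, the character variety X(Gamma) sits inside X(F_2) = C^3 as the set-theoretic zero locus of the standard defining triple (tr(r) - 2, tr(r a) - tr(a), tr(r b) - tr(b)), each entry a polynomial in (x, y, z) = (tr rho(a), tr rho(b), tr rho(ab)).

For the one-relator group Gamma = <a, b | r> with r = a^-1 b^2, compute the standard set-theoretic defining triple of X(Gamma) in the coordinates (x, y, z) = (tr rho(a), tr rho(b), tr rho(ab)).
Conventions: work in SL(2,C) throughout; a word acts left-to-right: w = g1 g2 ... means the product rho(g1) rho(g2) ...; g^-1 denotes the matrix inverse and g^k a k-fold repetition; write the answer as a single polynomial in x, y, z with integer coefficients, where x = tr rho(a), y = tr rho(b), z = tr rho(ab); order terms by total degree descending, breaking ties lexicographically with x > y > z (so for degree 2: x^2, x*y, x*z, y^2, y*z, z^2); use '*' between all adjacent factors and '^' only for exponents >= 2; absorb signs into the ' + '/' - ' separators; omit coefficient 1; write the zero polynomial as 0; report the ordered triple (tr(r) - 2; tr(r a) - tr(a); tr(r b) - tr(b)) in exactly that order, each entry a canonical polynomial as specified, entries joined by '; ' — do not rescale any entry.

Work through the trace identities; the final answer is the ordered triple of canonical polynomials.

x*y^2 - y*z - x - 2; y^2 - x - 2; x*y^3 - y^2*z - 2*x*y - y + z

tr(b^2) = tr(b) tr(b) - tr(1)   [square of b] = y^2 - 2
tr(b^2 a) = tr(b) tr(a b) - tr(a)   [square of b] = y*z - x
tr(a^-1 b^2) = tr(b^2) tr(a) - tr(b^2 a)   [inverse elimination on a] = x*y^2 - y*z - x
tr(b^3) = tr(b) tr(b^2) - tr(b)  (reduce the b square) = y^3 - 3*y
tr(b^3 a) = tr(b) tr(a b^2) - tr(a b)  (reduce the b square) = y^2*z - x*y - z
tr(a^-1 b^3) = tr(b^3) tr(a) - tr(b^3 a)  (eliminate a^-1) = x*y^3 - y^2*z - 2*x*y + z
assemble the triple (tr(r) - 2; tr(r a) - x; tr(r b) - y)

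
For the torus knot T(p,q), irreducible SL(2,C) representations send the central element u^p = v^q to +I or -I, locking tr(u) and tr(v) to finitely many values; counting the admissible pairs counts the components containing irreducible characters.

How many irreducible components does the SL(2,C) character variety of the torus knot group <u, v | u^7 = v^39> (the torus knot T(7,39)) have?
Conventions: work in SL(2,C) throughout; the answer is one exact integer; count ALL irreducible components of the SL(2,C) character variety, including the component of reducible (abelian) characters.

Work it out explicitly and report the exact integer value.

115

In the torus knot group T(7,39), u^7 = v^39 is central, so an irreducible representation sends it to +I or -I (Schur).
On an irreducible component, tr(u) is locked at 2*cos(pi*alpha/7) for some alpha in 1..6, and tr(v) at 2*cos(pi*beta/39) for some beta in 1..38.
Consistency of u^7 = (-1)^alpha I with v^39 = (-1)^beta I forces alpha = beta (mod 2).
Counting: 3 odd alphas x 19 odd betas + 3 even alphas x 19 even betas = 57 + 57 = 114.
components with irreducible characters: 114; plus the single component of reducible (abelian) characters: total 115.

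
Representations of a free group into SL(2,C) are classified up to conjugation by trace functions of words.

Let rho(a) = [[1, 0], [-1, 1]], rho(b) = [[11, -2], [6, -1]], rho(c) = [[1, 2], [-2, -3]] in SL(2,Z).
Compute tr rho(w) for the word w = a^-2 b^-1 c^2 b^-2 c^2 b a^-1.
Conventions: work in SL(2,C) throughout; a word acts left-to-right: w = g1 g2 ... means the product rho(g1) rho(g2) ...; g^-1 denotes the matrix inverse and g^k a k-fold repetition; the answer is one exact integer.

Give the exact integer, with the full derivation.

-95226

rho(a^-1) = [[1, 0], [1, 1]]
... * rho(a^-1) = [[1, 0], [1, 1]]  ->  [[1, 0], [2, 1]]
... * rho(b^-1) = [[-1, 2], [-6, 11]]  ->  [[-1, 2], [-8, 15]]
... * rho(c) = [[1, 2], [-2, -3]]  ->  [[-5, -8], [-38, -61]]
... * rho(c) = [[1, 2], [-2, -3]]  ->  [[11, 14], [84, 107]]
... * rho(b^-1) = [[-1, 2], [-6, 11]]  ->  [[-95, 176], [-726, 1345]]
... * rho(b^-1) = [[-1, 2], [-6, 11]]  ->  [[-961, 1746], [-7344, 13343]]
... * rho(c) = [[1, 2], [-2, -3]]  ->  [[-4453, -7160], [-34030, -54717]]
... * rho(c) = [[1, 2], [-2, -3]]  ->  [[9867, 12574], [75404, 96091]]
... * rho(b) = [[11, -2], [6, -1]]  ->  [[183981, -32308], [1405990, -246899]]
... * rho(a^-1) = [[1, 0], [1, 1]]  ->  [[151673, -32308], [1159091, -246899]]
tr = 151673 + -246899 = -95226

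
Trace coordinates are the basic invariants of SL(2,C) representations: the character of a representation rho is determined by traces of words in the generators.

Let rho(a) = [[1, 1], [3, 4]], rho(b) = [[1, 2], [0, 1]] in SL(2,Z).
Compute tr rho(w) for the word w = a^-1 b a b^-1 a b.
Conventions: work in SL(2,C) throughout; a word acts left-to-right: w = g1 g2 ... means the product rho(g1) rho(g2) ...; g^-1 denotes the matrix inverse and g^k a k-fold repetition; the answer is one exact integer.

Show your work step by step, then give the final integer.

rho(a^-1) = [[4, -1], [-3, 1]]
... * rho(b) = [[1, 2], [0, 1]]  ->  [[4, 7], [-3, -5]]
... * rho(a) = [[1, 1], [3, 4]]  ->  [[25, 32], [-18, -23]]
... * rho(b^-1) = [[1, -2], [0, 1]]  ->  [[25, -18], [-18, 13]]
... * rho(a) = [[1, 1], [3, 4]]  ->  [[-29, -47], [21, 34]]
... * rho(b) = [[1, 2], [0, 1]]  ->  [[-29, -105], [21, 76]]
tr = -29 + 76 = 47

47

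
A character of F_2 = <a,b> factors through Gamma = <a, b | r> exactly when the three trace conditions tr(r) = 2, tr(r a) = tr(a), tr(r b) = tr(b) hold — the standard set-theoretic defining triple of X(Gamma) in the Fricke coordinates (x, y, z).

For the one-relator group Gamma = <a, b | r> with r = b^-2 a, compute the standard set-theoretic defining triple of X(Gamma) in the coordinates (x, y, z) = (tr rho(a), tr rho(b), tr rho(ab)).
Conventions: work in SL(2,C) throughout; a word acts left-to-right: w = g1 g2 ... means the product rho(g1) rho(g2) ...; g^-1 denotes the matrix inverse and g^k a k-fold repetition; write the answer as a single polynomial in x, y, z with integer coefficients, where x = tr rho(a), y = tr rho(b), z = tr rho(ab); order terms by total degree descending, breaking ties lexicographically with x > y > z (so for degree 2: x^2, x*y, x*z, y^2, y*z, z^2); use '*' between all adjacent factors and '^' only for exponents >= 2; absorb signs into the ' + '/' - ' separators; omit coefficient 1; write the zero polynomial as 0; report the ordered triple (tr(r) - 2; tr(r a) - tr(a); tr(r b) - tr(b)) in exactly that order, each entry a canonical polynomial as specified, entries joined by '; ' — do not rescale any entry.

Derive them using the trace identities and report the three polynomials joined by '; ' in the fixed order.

x*y^2 - y*z - x - 2; x^2*y^2 - x*y*z - x^2 - y^2 - x + 2; x*y - y - z

trace(a b^-1) = trace(a) * trace(b) - trace(a b) = x*y - z
trace(b^-2 a) = trace(a b^-1) * trace(b) - trace(a) = x*y^2 - y*z - x
use: trace(a^2) = trace(a) * trace(a) - trace(1) = x^2 - 2
apply: trace(a^2 b) = trace(a) * trace(b a) - trace(b) = x*z - y
trace(b^-1 a^2) = trace(a^2) * trace(b) - trace(a^2 b) = x^2*y - x*z - y
apply: trace(b^-2 a^2) = trace(b^-1 a^2) * trace(b) - trace(b^-1 a^2 b) = x^2*y^2 - x*y*z - x^2 - y^2 + 2
assemble the triple (trace(r) - 2; trace(r a) - x; trace(r b) - y)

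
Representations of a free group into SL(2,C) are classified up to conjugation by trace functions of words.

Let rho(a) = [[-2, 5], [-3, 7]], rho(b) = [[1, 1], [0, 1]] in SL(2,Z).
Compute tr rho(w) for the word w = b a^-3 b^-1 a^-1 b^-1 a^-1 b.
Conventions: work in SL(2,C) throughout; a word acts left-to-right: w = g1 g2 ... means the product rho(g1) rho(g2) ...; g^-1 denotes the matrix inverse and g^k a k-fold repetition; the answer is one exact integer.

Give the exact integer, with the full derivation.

626

rho(b) = [[1, 1], [0, 1]]
... * rho(a^-1) = [[7, -5], [3, -2]]  ->  [[10, -7], [3, -2]]
... * rho(a^-1) = [[7, -5], [3, -2]]  ->  [[49, -36], [15, -11]]
... * rho(a^-1) = [[7, -5], [3, -2]]  ->  [[235, -173], [72, -53]]
... * rho(b^-1) = [[1, -1], [0, 1]]  ->  [[235, -408], [72, -125]]
... * rho(a^-1) = [[7, -5], [3, -2]]  ->  [[421, -359], [129, -110]]
... * rho(b^-1) = [[1, -1], [0, 1]]  ->  [[421, -780], [129, -239]]
... * rho(a^-1) = [[7, -5], [3, -2]]  ->  [[607, -545], [186, -167]]
... * rho(b) = [[1, 1], [0, 1]]  ->  [[607, 62], [186, 19]]
tr = 607 + 19 = 626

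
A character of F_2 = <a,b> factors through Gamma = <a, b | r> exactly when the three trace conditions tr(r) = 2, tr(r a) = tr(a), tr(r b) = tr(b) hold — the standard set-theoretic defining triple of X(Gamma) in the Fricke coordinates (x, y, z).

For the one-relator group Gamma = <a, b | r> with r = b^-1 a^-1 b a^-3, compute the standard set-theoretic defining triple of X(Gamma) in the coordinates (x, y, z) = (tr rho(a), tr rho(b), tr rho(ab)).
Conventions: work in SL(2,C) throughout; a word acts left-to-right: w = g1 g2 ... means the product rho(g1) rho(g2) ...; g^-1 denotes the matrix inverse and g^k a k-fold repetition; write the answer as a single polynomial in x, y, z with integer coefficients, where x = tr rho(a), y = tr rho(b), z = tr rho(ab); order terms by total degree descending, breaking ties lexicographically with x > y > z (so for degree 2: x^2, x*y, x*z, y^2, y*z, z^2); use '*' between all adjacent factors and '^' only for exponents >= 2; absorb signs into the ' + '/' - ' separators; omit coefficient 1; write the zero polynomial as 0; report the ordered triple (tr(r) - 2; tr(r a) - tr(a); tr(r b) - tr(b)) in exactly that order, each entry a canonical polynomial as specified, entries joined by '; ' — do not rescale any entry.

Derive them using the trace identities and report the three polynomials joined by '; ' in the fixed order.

x^3*y*z - x^2*y^2 - x^2*z^2 - x*y*z + x^2 + y^2 + z^2 - 4; x^2*y*z - x*y^2 - x*z^2; x^4*y - x^3*z - 3*x^2*y + 2*x*z

tr(a^-1 b) = tr(b) tr(a) - tr(b a)   [inverse elimination on a] = x*y - z
tr(b a^-2) = tr(a^-1 b) tr(a) - tr(a^-1 b a)   [inverse elimination on a] = x^2*y - x*z - y
tr(a^-1 b a^-2) = tr(b a^-2) tr(a) - tr(b a^-1)   [inverse elimination on a] = x^3*y - x^2*z - 2*x*y + z
tr(b^2) = tr(b) tr(b) - tr(1)   [square of b] = y^2 - 2
tr(b^2 a) = tr(b) tr(a b) - tr(a)   [square of b] = y*z - x
tr(b a^-1 b) = tr(b^2) tr(a) - tr(b^2 a)   [inverse elimination on a] = x*y^2 - y*z - x
tr(b a b a) = tr(a b) tr(a b) - tr(1)   [split at a repeated a] = z^2 - 2
tr(b a^-1 b a) = tr(b a b) tr(a) - tr(b a b a)   [inverse elimination on a] = x*y*z - x^2 - z^2 + 2
tr(b a^-1 b a^-1) = tr(b a^-1 b) tr(a) - tr(b a^-1 b a)   [inverse elimination on a] = x^2*y^2 - 2*x*y*z + z^2 - 2
tr(a^-1 b a^-2 b) = tr(b a^-1 b a^-1) tr(a) - tr(b a^-1 b)   [inverse elimination on a] = x^3*y^2 - 2*x^2*y*z - x*y^2 + x*z^2 + y*z - x
tr(a^-1 b^-1 a^-1 b a^-1) = tr(a^-1 b a^-2) tr(b) - tr(a^-1 b a^-2 b)   [inverse elimination on b] = x^2*y*z - x*y^2 - x*z^2 + x
tr(a b a) = tr(a) tr(b a) - tr(b)   [square of a] = x*z - y
tr(b^-1 a b a) = tr(a b a) tr(b) - tr(a b a b)   [inverse elimination on b] = x*y*z - y^2 - z^2 + 2
tr(b a^-1 b^-1 a) = tr(b^-1 a b) tr(a) - tr(b^-1 a b a)   [inverse elimination on a] = -x*y*z + x^2 + y^2 + z^2 - 2
tr(a^-1 b^-1 a^-1 b) = tr(b a^-1 b^-1) tr(a) - tr(b a^-1 b^-1 a)   [inverse elimination on a] = x*y*z - y^2 - z^2 + 2
tr(b^-1 a^-1 b a^-3) = tr(a^-1 b^-1 a^-1 b a^-1) tr(a) - tr(a^-1 b^-1 a^-1 b)   [inverse elimination on a] = x^3*y*z - x^2*y^2 - x^2*z^2 - x*y*z + x^2 + y^2 + z^2 - 2
tr(a^-1 b a^-3) = tr(a^-1 b a^-2) tr(a) - tr(a^-1 b a^-1)   [inverse elimination on a] = x^4*y - x^3*z - 3*x^2*y + 2*x*z + y
assemble the triple (tr(r) - 2; tr(r a) - x; tr(r b) - y)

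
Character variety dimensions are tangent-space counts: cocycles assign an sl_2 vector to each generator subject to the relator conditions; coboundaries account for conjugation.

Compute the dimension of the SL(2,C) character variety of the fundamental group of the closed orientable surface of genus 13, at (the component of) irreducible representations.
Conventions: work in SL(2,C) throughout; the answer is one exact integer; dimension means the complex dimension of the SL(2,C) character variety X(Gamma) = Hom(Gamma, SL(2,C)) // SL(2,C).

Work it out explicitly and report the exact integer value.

Gamma = pi_1(Sigma_13) = < a_1, b_1, ..., a_13, b_13 | prod [a_i, b_i] > has 2g = 26 generators and 1 relator.
A cocycle assigns one sl_2 vector per generator subject to the relator condition d_2(z) = 0: dim of the unconstrained space is 3*2g = 78.
At an irreducible rho, H^2 = coker(d_2) vanishes (Poincare duality: H^2 is dual to H^0 = invariants = 0), so d_2 is surjective onto sl_2 and dim Z^1 = 78 - 3 = 75.
As always at irreducible rho, dim B^1 = 3.
dim H^1 = 75 - 3 = 72 = dim X.

72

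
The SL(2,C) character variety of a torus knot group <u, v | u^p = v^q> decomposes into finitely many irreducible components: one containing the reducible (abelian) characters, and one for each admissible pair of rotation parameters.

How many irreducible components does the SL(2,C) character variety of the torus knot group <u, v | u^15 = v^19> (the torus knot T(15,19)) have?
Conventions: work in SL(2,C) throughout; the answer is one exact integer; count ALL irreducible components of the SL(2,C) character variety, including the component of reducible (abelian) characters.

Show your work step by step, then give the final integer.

Gamma = < u, v | u^15 = v^19 > (torus knot T(15,19)); the central element u^15 = v^19 acts as +I or -I in any irreducible SL(2,C) representation.
On an irreducible component, tr(u) is locked at 2*cos(pi*alpha/15) for some alpha in 1..14, and tr(v) at 2*cos(pi*beta/19) for some beta in 1..18.
The two central values (-1)^alpha I and (-1)^beta I must be the same matrix, so alpha and beta share a parity.
Counting: 7 odd alphas x 9 odd betas + 7 even alphas x 9 even betas = 63 + 63 = 126.
components with irreducible characters: 126; plus the single component of reducible (abelian) characters: total 127.

127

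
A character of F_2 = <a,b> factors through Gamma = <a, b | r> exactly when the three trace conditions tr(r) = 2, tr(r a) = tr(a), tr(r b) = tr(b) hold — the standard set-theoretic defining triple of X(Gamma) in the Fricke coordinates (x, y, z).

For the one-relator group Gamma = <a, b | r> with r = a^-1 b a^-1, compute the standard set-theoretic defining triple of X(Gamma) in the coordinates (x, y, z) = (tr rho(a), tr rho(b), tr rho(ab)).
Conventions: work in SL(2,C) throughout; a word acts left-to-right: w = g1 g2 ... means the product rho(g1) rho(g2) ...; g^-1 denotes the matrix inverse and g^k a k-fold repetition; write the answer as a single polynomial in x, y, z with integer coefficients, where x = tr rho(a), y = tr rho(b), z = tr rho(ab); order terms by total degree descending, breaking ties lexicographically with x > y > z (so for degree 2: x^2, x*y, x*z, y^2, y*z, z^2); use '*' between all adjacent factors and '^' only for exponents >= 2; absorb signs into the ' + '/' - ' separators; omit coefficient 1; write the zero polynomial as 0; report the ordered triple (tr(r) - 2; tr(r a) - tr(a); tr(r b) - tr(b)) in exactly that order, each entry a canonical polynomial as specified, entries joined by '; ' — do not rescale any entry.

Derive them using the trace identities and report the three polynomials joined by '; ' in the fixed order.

x^2*y - x*z - y - 2; x*y - x - z; x^2*y^2 - 2*x*y*z + z^2 - y - 2

apply: tr(a^-1 b) = tr(b)*tr(a) - tr(b a) = x*y - z
use: tr(a^-1 b a^-1) = tr(a^-1 b)*tr(a) - tr(a^-1 b a) = x^2*y - x*z - y
tr(b^2) = tr(b)*tr(b) - tr(1)   [square of b] = y^2 - 2
apply: tr(b^2 a) = tr(b)*tr(a b) - tr(a)   [square of b] = y*z - x
apply: tr(b a^-1 b) = tr(b^2)*tr(a) - tr(b^2 a)   [inverse elimination on a] = x*y^2 - y*z - x
tr(b a b a) = tr(a b)*tr(a b) - tr(1)   [split at a repeated a] = z^2 - 2
tr(b a^-1 b a) = tr(b a b)*tr(a) - tr(b a b a)   [inverse elimination on a] = x*y*z - x^2 - z^2 + 2
tr(a^-1 b a^-1 b) = tr(b a^-1 b)*tr(a) - tr(b a^-1 b a)   [inverse elimination on a] = x^2*y^2 - 2*x*y*z + z^2 - 2
assemble the triple (tr(r) - 2; tr(r a) - x; tr(r b) - y)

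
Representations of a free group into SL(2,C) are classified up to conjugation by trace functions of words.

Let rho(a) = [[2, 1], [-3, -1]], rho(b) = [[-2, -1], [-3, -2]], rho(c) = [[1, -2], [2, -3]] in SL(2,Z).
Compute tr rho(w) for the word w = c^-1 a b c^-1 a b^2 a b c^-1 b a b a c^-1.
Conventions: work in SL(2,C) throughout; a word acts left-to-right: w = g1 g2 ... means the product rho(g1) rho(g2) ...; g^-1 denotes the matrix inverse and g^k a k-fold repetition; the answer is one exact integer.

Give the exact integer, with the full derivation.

216451

rho(c^-1) = [[-3, 2], [-2, 1]]
... * rho(a) = [[2, 1], [-3, -1]]  ->  [[-12, -5], [-7, -3]]
... * rho(b) = [[-2, -1], [-3, -2]]  ->  [[39, 22], [23, 13]]
... * rho(c^-1) = [[-3, 2], [-2, 1]]  ->  [[-161, 100], [-95, 59]]
... * rho(a) = [[2, 1], [-3, -1]]  ->  [[-622, -261], [-367, -154]]
... * rho(b) = [[-2, -1], [-3, -2]]  ->  [[2027, 1144], [1196, 675]]
... * rho(b) = [[-2, -1], [-3, -2]]  ->  [[-7486, -4315], [-4417, -2546]]
... * rho(a) = [[2, 1], [-3, -1]]  ->  [[-2027, -3171], [-1196, -1871]]
... * rho(b) = [[-2, -1], [-3, -2]]  ->  [[13567, 8369], [8005, 4938]]
... * rho(c^-1) = [[-3, 2], [-2, 1]]  ->  [[-57439, 35503], [-33891, 20948]]
... * rho(b) = [[-2, -1], [-3, -2]]  ->  [[8369, -13567], [4938, -8005]]
... * rho(a) = [[2, 1], [-3, -1]]  ->  [[57439, 21936], [33891, 12943]]
... * rho(b) = [[-2, -1], [-3, -2]]  ->  [[-180686, -101311], [-106611, -59777]]
... * rho(a) = [[2, 1], [-3, -1]]  ->  [[-57439, -79375], [-33891, -46834]]
... * rho(c^-1) = [[-3, 2], [-2, 1]]  ->  [[331067, -194253], [195341, -114616]]
tr = 331067 + -114616 = 216451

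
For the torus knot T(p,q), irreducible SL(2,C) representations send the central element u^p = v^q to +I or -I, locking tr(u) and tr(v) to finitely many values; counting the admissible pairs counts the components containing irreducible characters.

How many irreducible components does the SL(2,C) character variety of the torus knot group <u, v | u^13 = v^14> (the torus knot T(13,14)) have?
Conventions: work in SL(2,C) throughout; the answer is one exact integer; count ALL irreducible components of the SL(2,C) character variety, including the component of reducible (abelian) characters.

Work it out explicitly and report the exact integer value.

Gamma = < u, v | u^13 = v^14 > (torus knot T(13,14)); the central element u^13 = v^14 acts as +I or -I in any irreducible SL(2,C) representation.
So on each irreducible component the traces are pinned: tr(u) = 2*cos(pi*alpha/13) with 1 <= alpha <= 12, tr(v) = 2*cos(pi*beta/14) with 1 <= beta <= 13.
u^13 = (-1)^alpha I and v^14 = (-1)^beta I must agree, so alpha and beta have equal parity.
count pairs: odd alpha (6 choices) x odd beta (7), plus even alpha (6) x even beta (6): 6*7 + 6*6 = 78.
components with irreducible characters: 78; plus the single component of reducible (abelian) characters: total 79.

79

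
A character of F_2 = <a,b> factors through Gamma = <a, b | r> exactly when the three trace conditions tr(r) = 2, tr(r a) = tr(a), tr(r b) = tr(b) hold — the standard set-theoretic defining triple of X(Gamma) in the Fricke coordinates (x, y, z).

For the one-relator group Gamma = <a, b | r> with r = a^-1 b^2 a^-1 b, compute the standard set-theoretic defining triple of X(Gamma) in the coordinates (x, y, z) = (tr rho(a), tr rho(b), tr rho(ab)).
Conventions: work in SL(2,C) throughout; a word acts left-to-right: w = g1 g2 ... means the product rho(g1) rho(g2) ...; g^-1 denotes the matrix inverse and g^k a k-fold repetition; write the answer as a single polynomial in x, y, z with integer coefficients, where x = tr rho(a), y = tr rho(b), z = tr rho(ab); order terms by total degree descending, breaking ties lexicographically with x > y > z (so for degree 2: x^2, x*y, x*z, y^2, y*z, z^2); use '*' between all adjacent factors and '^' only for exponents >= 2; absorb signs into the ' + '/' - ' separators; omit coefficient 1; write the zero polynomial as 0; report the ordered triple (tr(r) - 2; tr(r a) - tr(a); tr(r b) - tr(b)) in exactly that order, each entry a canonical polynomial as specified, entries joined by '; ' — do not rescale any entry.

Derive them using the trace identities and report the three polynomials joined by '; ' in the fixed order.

x^2*y^3 - 2*x*y^2*z - x^2*y + y*z^2 + x*z - y - 2; x*y^3 - y^2*z - 2*x*y - x + z; x^2*y^4 - 2*x*y^3*z - 2*x^2*y^2 + y^2*z^2 + 2*x*y*z + x^2 - y - 2

and trace(b^2) = trace(b)*trace(b) - trace(1)  (reduce the b square) = y^2 - 2
and trace(b^3) = trace(b)*trace(b^2) - trace(b)  (reduce the b square) = y^3 - 3*y
next, trace(a b^2) = trace(b)*trace(a b) - trace(a)  (reduce the b square) = y*z - x
trace(b^3 a) = trace(b)*trace(a b^2) - trace(a b)  (reduce the b square) = y^2*z - x*y - z
and trace(b^2 a^-1 b) = trace(b^3)*trace(a) - trace(b^3 a)  (eliminate a^-1) = x*y^3 - y^2*z - 2*x*y + z
and trace(a b a b) = trace(b a)*trace(b a) - trace(1)  (split on b) = z^2 - 2
and trace(a b a) = trace(a)*trace(b a) - trace(b)  (reduce the a square) = x*z - y
trace(b a b^2 a) = trace(b)*trace(a b a b) - trace(a b a)  (reduce the b square) = y*z^2 - x*z - y
trace(b^2 a^-1 b a) = trace(b a b^2)*trace(a) - trace(b a b^2 a)  (eliminate a^-1) = x*y^2*z - x^2*y - y*z^2 + y
trace(a^-1 b^2 a^-1 b) = trace(b^2 a^-1 b)*trace(a) - trace(b^2 a^-1 b a)  (eliminate a^-1) = x^2*y^3 - 2*x*y^2*z - x^2*y + y*z^2 + x*z - y
and trace(b^4) = trace(b)*trace(b^3) - trace(b^2)  (reduce the b square) = y^4 - 4*y^2 + 2
and trace(b^4 a) = trace(b)*trace(a b^3) - trace(a b^2)  (reduce the b square) = y^3*z - x*y^2 - 2*y*z + x
trace(b^2 a^-1 b^2) = trace(b^4)*trace(a) - trace(b^4 a)  (eliminate a^-1) = x*y^4 - y^3*z - 3*x*y^2 + 2*y*z + x
and trace(a^2) = trace(a)*trace(a) - trace(1)  (reduce the a square) = x^2 - 2
next, trace(a b^2 a) = trace(b)*trace(a^2 b) - trace(a^2)  (reduce the b square) = x*y*z - x^2 - y^2 + 2
next, trace(b^2 a b^2 a) = trace(b)*trace(a b^2 a b) - trace(a b^2 a)  (reduce the b square) = y^2*z^2 - 2*x*y*z + x^2 - 2
and trace(b^2 a^-1 b^2 a) = trace(b^2 a b^2)*trace(a) - trace(b^2 a b^2 a)  (eliminate a^-1) = x*y^3*z - x^2*y^2 - y^2*z^2 + 2
trace(a^-1 b^2 a^-1 b^2) = trace(b^2 a^-1 b^2)*trace(a) - trace(b^2 a^-1 b^2 a)  (eliminate a^-1) = x^2*y^4 - 2*x*y^3*z - 2*x^2*y^2 + y^2*z^2 + 2*x*y*z + x^2 - 2
assemble the triple (trace(r) - 2; trace(r a) - x; trace(r b) - y)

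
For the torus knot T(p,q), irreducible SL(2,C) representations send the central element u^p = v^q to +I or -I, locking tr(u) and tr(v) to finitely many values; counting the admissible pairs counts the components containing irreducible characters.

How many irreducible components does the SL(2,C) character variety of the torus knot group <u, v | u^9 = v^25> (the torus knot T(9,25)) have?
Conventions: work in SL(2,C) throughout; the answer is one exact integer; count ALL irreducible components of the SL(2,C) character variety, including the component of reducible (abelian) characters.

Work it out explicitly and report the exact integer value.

97

For T(9,25): irreducibility forces the central element u^9 = v^25 to one of +I, -I.
This locks tr(u) to 2*cos(pi*alpha/9), alpha in 1..8, and tr(v) to 2*cos(pi*beta/25), beta in 1..24, on each component of irreducible characters.
Consistency of u^9 = (-1)^alpha I with v^25 = (-1)^beta I forces alpha = beta (mod 2).
Enumerate parity-matched pairs: 4*12 odd-odd plus 4*12 even-even gives 96.
Total: 96 irreducible-character components + 1 reducible (abelian) component = 97.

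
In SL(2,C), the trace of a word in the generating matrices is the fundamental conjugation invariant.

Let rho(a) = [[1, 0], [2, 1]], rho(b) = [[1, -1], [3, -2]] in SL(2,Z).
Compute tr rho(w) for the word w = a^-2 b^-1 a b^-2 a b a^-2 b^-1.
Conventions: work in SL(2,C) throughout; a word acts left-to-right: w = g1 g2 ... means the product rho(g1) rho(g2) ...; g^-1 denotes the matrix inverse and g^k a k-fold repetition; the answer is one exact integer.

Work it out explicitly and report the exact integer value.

rho(a^-1) = [[1, 0], [-2, 1]]
... * rho(a^-1) = [[1, 0], [-2, 1]]  ->  [[1, 0], [-4, 1]]
... * rho(b^-1) = [[-2, 1], [-3, 1]]  ->  [[-2, 1], [5, -3]]
... * rho(a) = [[1, 0], [2, 1]]  ->  [[0, 1], [-1, -3]]
... * rho(b^-1) = [[-2, 1], [-3, 1]]  ->  [[-3, 1], [11, -4]]
... * rho(b^-1) = [[-2, 1], [-3, 1]]  ->  [[3, -2], [-10, 7]]
... * rho(a) = [[1, 0], [2, 1]]  ->  [[-1, -2], [4, 7]]
... * rho(b) = [[1, -1], [3, -2]]  ->  [[-7, 5], [25, -18]]
... * rho(a^-1) = [[1, 0], [-2, 1]]  ->  [[-17, 5], [61, -18]]
... * rho(a^-1) = [[1, 0], [-2, 1]]  ->  [[-27, 5], [97, -18]]
... * rho(b^-1) = [[-2, 1], [-3, 1]]  ->  [[39, -22], [-140, 79]]
tr = 39 + 79 = 118

118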